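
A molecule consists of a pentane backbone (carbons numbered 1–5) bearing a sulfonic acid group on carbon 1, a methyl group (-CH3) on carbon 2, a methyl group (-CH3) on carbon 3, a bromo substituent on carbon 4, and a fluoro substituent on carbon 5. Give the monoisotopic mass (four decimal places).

275.9831

Atom tally by fragment:
  HO3SCH2 → C:1 H:3 S:1 O:3
  CH(CH3) → C:2 H:4
  CH(CH3) → C:2 H:4
  CH(Br) → C:1 H:1 Br:1
  CH2F → C:1 H:2 F:1
Element totals:
  C: 7
  H: 14
  Br: 1
  F: 1
  O: 3
  S: 1
Molecular formula: C7H14BrFO3S.
  M = 7(12.0) + 14(1.007825) + 78.918338 + 18.998403 + 3(15.994915) + 31.972071
    = 84.000000 + 14.109550 + 78.918338 + 18.998403 + 47.984745 + 31.972071 = 275.983107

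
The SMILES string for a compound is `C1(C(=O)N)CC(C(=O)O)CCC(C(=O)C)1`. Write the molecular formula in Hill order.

C10H15NO4

Atom tally by fragment:
  cyclohexane ring core → C:6 H:12
  (− 3 ring H displaced by substituents)
  + CONH2 → C:1 H:2 O:1 N:1
  + COOH → C:1 H:1 O:2
  + COCH3 → C:2 H:3 O:1
Element totals:
  C: 10
  H: 15
  N: 1
  O: 4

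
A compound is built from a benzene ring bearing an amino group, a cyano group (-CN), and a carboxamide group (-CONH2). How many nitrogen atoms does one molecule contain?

3

Atom tally by fragment:
  benzene ring core → C:6 H:6
  (− 3 ring H displaced by substituents)
  + NH2 → N:1 H:2
  + CN → C:1 N:1
  + CONH2 → C:1 H:2 O:1 N:1
Element totals:
  C: 8
  H: 7
  N: 3
  O: 1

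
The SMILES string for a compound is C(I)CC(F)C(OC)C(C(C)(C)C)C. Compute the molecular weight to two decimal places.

316.20 g/mol

Atom tally by fragment:
  ICH2 → C:1 H:2 I:1
  CH2 → C:1 H:2
  CH(F) → C:1 H:1 F:1
  CH(OCH3) → C:2 H:4 O:1
  CH(C(CH3)3) → C:5 H:10
  CH3 → C:1 H:3
Element totals:
  C: 11
  H: 22
  F: 1
  I: 1
  O: 1
Molecular formula: C11H22FIO.
  M = 11(12.011) + 22(1.008) + 18.998 + 126.904 + 15.999
    = 132.121 + 22.176 + 18.998 + 126.904 + 15.999 = 316.198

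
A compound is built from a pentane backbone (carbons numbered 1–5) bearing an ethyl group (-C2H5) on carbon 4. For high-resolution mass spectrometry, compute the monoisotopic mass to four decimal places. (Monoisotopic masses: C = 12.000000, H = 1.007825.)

Atom tally by fragment:
  CH3 → C:1 H:3
  CH2 → C:1 H:2
  CH2 → C:1 H:2
  CH(C2H5) → C:3 H:6
  CH3 → C:1 H:3
Element totals:
  C: 7
  H: 16
Molecular formula: C7H16.
  M = 7(12.0) + 16(1.007825)
    = 84.000000 + 16.125200 = 100.125200

100.1252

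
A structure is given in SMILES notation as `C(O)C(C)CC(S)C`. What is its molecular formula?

Atom tally by fragment:
  HOCH2 → C:1 H:3 O:1
  CH(CH3) → C:2 H:4
  CH2 → C:1 H:2
  CH(SH) → C:1 H:2 S:1
  CH3 → C:1 H:3
Element totals:
  C: 6
  H: 14
  O: 1
  S: 1

C6H14OS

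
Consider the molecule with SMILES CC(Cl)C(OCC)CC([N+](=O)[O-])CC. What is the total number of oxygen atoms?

3

Atom tally by fragment:
  CH3 → C:1 H:3
  CH(Cl) → C:1 H:1 Cl:1
  CH(OC2H5) → C:3 H:6 O:1
  CH2 → C:1 H:2
  CH(NO2) → C:1 H:1 N:1 O:2
  CH2 → C:1 H:2
  CH3 → C:1 H:3
Element totals:
  C: 9
  H: 18
  Cl: 1
  N: 1
  O: 3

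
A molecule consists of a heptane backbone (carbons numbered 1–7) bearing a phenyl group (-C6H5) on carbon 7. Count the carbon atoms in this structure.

Atom tally by fragment:
  CH3 → C:1 H:3
  CH2 → C:1 H:2
  CH2 → C:1 H:2
  CH2 → C:1 H:2
  CH2 → C:1 H:2
  CH2 → C:1 H:2
  CH2C6H5 → C:7 H:7
Element totals:
  C: 13
  H: 20

13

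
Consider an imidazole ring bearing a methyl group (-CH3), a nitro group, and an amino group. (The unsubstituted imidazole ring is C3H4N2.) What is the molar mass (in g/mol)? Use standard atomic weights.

Atom tally by fragment:
  imidazole ring core → C:3 H:4 N:2
  (− 3 ring H displaced by substituents)
  + CH3 → C:1 H:3
  + NO2 → N:1 O:2
  + NH2 → N:1 H:2
Element totals:
  C: 4
  H: 6
  N: 4
  O: 2
Molecular formula: C4H6N4O2.
  M = 4(12.011) + 6(1.008) + 4(14.007) + 2(15.999)
    = 48.044 + 6.048 + 56.028 + 31.998 = 142.118

142.12 g/mol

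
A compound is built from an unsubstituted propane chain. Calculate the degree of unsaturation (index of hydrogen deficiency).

0

Atom tally by fragment:
  CH3 → C:1 H:3
  CH2 → C:1 H:2
  CH3 → C:1 H:3
Element totals:
  C: 3
  H: 8
Molecular formula: C3H8.
DoU = (2C + 2 + N − H − X) / 2 = (2·3 + 2 + 0 − 8 − 0) / 2 = 0.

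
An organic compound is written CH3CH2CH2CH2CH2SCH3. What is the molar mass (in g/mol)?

118.24 g/mol

Atom tally by fragment:
  CH3 → C:1 H:3
  CH2 → C:1 H:2
  CH2 → C:1 H:2
  CH2 → C:1 H:2
  CH2SCH3 → C:2 H:5 S:1
Element totals:
  C: 6
  H: 14
  S: 1
Molecular formula: C6H14S.
  M = 6(12.011) + 14(1.008) + 32.06
    = 72.066 + 14.112 + 32.060 = 118.238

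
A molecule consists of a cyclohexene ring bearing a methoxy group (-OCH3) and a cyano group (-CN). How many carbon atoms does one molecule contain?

Atom tally by fragment:
  cyclohexene ring core → C:6 H:10
  (− 2 ring H displaced by substituents)
  + OCH3 → C:1 H:3 O:1
  + CN → C:1 N:1
Element totals:
  C: 8
  H: 11
  N: 1
  O: 1

8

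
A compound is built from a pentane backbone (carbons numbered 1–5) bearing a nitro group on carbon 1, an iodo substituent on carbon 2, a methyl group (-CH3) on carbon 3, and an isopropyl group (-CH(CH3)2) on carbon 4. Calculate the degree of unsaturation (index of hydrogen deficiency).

Atom tally by fragment:
  O2NCH2 → C:1 H:2 N:1 O:2
  CH(I) → C:1 H:1 I:1
  CH(CH3) → C:2 H:4
  CH(CH(CH3)2) → C:4 H:8
  CH3 → C:1 H:3
Element totals:
  C: 9
  H: 18
  I: 1
  N: 1
  O: 2
Molecular formula: C9H18INO2.
DoU = (2C + 2 + N − H − X) / 2 = (2·9 + 2 + 1 − 18 − 1) / 2 = 1.

1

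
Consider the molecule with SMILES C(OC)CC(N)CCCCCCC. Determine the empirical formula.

C11H25NO

Atom tally by fragment:
  CH3OCH2 → C:2 H:5 O:1
  CH2 → C:1 H:2
  CH(NH2) → C:1 H:3 N:1
  CH2 → C:1 H:2
  CH2 → C:1 H:2
  CH2 → C:1 H:2
  CH2 → C:1 H:2
  CH2 → C:1 H:2
  CH2 → C:1 H:2
  CH3 → C:1 H:3
Element totals:
  C: 11
  H: 25
  N: 1
  O: 1
Molecular formula: C11H25NO.
gcd of subscripts (11, 25, 1, 1) = 1, so the empirical formula equals the molecular formula.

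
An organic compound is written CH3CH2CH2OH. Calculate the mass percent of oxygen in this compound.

Element totals:
  C: 3
  H: 8
  O: 1
Molecular formula: C3H8O.
Molar mass = 60.096 g/mol.
Mass from O: 1 × 15.999 = 15.999 g/mol.
%O = 15.999 / 60.096 × 100 = 26.62%.

26.62%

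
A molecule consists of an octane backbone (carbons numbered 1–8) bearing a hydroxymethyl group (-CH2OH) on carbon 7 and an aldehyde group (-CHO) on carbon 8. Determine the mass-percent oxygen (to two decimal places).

18.57%

Atom tally by fragment:
  CH3 → C:1 H:3
  CH2 → C:1 H:2
  CH2 → C:1 H:2
  CH2 → C:1 H:2
  CH2 → C:1 H:2
  CH2 → C:1 H:2
  CH(CH2OH) → C:2 H:4 O:1
  CH2CHO → C:2 H:3 O:1
Element totals:
  C: 10
  H: 20
  O: 2
Molecular formula: C10H20O2.
Molar mass = 172.268 g/mol.
Mass from O: 2 × 15.999 = 31.998 g/mol.
%O = 31.998 / 172.268 × 100 = 18.57%.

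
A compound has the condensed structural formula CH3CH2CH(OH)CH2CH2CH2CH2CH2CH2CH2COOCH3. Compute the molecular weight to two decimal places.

Atom tally by fragment:
  CH3 → C:1 H:3
  CH2 → C:1 H:2
  CH(OH) → C:1 H:2 O:1
  CH2 → C:1 H:2
  CH2 → C:1 H:2
  CH2 → C:1 H:2
  CH2 → C:1 H:2
  CH2 → C:1 H:2
  CH2 → C:1 H:2
  CH2COOCH3 → C:3 H:5 O:2
Element totals:
  C: 12
  H: 24
  O: 3
Molecular formula: C12H24O3.
  M = 12(12.011) + 24(1.008) + 3(15.999)
    = 144.132 + 24.192 + 47.997 = 216.321

216.32 g/mol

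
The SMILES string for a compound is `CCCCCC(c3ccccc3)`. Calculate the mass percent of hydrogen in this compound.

Atom tally by fragment:
  CH3 → C:1 H:3
  CH2 → C:1 H:2
  CH2 → C:1 H:2
  CH2 → C:1 H:2
  CH2 → C:1 H:2
  CH2C6H5 → C:7 H:7
Element totals:
  C: 12
  H: 18
Molecular formula: C12H18.
Molar mass = 162.276 g/mol.
Mass from H: 18 × 1.008 = 18.144 g/mol.
%H = 18.144 / 162.276 × 100 = 11.18%.

11.18%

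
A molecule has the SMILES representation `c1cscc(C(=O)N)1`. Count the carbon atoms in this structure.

Atom tally by fragment:
  thiophene ring core → C:4 H:4 S:1
  (− 1 ring H displaced by substituents)
  + CONH2 → C:1 H:2 O:1 N:1
Element totals:
  C: 5
  H: 5
  N: 1
  O: 1
  S: 1

5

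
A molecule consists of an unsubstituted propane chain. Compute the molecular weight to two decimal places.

44.10 g/mol

Atom tally by fragment:
  CH3 → C:1 H:3
  CH2 → C:1 H:2
  CH3 → C:1 H:3
Element totals:
  C: 3
  H: 8
Molecular formula: C3H8.
  M = 3(12.011) + 8(1.008)
    = 36.033 + 8.064 = 44.097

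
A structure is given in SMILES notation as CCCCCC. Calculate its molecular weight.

Atom tally by fragment:
  CH3 → C:1 H:3
  CH2 → C:1 H:2
  CH2 → C:1 H:2
  CH2 → C:1 H:2
  CH2 → C:1 H:2
  CH3 → C:1 H:3
Element totals:
  C: 6
  H: 14
Molecular formula: C6H14.
  M = 6(12.011) + 14(1.008)
    = 72.066 + 14.112 = 86.178

86.18 g/mol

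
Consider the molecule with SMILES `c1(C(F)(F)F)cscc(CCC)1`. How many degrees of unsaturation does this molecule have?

3

Atom tally by fragment:
  thiophene ring core → C:4 H:4 S:1
  (− 2 ring H displaced by substituents)
  + CF3 → C:1 F:3
  + CH2CH2CH3 → C:3 H:7
Element totals:
  C: 8
  H: 9
  F: 3
  S: 1
Molecular formula: C8H9F3S.
DoU = (2C + 2 + N − H − X) / 2 = (2·8 + 2 + 0 − 9 − 3) / 2 = 3.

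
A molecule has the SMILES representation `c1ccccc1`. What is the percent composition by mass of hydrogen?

Atom tally by fragment:
  benzene ring core → C:6 H:6
Element totals:
  C: 6
  H: 6
Molecular formula: C6H6.
Molar mass = 78.114 g/mol.
Mass from H: 6 × 1.008 = 6.048 g/mol.
%H = 6.048 / 78.114 × 100 = 7.74%.

7.74%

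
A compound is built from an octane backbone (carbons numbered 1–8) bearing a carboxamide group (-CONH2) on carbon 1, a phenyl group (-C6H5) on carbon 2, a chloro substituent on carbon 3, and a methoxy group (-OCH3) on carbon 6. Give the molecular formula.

Atom tally by fragment:
  H2NOCCH2 → C:2 H:4 O:1 N:1
  CH(C6H5) → C:7 H:6
  CH(Cl) → C:1 H:1 Cl:1
  CH2 → C:1 H:2
  CH2 → C:1 H:2
  CH(OCH3) → C:2 H:4 O:1
  CH2 → C:1 H:2
  CH3 → C:1 H:3
Element totals:
  C: 16
  H: 24
  Cl: 1
  N: 1
  O: 2

C16H24ClNO2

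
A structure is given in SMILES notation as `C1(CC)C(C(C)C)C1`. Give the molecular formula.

C8H16

Atom tally by fragment:
  cyclopropane ring core → C:3 H:6
  (− 2 ring H displaced by substituents)
  + C2H5 → C:2 H:5
  + CH(CH3)2 → C:3 H:7
Element totals:
  C: 8
  H: 16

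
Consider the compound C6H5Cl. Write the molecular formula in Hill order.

C6H5Cl

Element totals:
  C: 6
  H: 5
  Cl: 1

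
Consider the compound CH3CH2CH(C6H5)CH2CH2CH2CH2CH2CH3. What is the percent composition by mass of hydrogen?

Atom tally by fragment:
  CH3 → C:1 H:3
  CH2 → C:1 H:2
  CH(C6H5) → C:7 H:6
  CH2 → C:1 H:2
  CH2 → C:1 H:2
  CH2 → C:1 H:2
  CH2 → C:1 H:2
  CH2 → C:1 H:2
  CH3 → C:1 H:3
Element totals:
  C: 15
  H: 24
Molecular formula: C15H24.
Molar mass = 204.357 g/mol.
Mass from H: 24 × 1.008 = 24.192 g/mol.
%H = 24.192 / 204.357 × 100 = 11.84%.

11.84%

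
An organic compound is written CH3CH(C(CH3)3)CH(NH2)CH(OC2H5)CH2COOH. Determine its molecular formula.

C12H25NO3

Element totals:
  C: 12
  H: 25
  N: 1
  O: 3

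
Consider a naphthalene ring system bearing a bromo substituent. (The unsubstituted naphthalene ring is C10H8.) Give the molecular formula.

Atom tally by fragment:
  naphthalene ring system core → C:10 H:8
  (− 1 ring H displaced by substituents)
  + Br → Br:1
Element totals:
  C: 10
  H: 7
  Br: 1

C10H7Br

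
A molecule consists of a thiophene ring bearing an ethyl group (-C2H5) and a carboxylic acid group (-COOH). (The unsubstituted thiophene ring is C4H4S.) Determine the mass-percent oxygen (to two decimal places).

20.49%

Atom tally by fragment:
  thiophene ring core → C:4 H:4 S:1
  (− 2 ring H displaced by substituents)
  + C2H5 → C:2 H:5
  + COOH → C:1 H:1 O:2
Element totals:
  C: 7
  H: 8
  O: 2
  S: 1
Molecular formula: C7H8O2S.
Molar mass = 156.199 g/mol.
Mass from O: 2 × 15.999 = 31.998 g/mol.
%O = 31.998 / 156.199 × 100 = 20.49%.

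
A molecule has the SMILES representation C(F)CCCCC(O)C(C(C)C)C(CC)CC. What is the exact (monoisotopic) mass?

Atom tally by fragment:
  FCH2 → C:1 H:2 F:1
  CH2 → C:1 H:2
  CH2 → C:1 H:2
  CH2 → C:1 H:2
  CH2 → C:1 H:2
  CH(OH) → C:1 H:2 O:1
  CH(CH(CH3)2) → C:4 H:8
  CH(C2H5) → C:3 H:6
  CH2 → C:1 H:2
  CH3 → C:1 H:3
Element totals:
  C: 15
  H: 31
  F: 1
  O: 1
Molecular formula: C15H31FO.
  M = 15(12.0) + 31(1.007825) + 18.998403 + 15.994915
    = 180.000000 + 31.242575 + 18.998403 + 15.994915 = 246.235893

246.2359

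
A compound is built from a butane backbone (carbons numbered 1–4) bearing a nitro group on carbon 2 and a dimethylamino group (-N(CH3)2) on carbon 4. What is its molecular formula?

C6H14N2O2

Atom tally by fragment:
  CH3 → C:1 H:3
  CH(NO2) → C:1 H:1 N:1 O:2
  CH2 → C:1 H:2
  CH2N(CH3)2 → C:3 H:8 N:1
Element totals:
  C: 6
  H: 14
  N: 2
  O: 2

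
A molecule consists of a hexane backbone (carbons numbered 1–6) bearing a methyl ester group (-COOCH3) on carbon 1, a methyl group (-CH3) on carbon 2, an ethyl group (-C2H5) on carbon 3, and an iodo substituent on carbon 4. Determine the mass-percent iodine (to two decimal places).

Atom tally by fragment:
  CH3OOCCH2 → C:3 H:5 O:2
  CH(CH3) → C:2 H:4
  CH(C2H5) → C:3 H:6
  CH(I) → C:1 H:1 I:1
  CH2 → C:1 H:2
  CH3 → C:1 H:3
Element totals:
  C: 11
  H: 21
  I: 1
  O: 2
Molecular formula: C11H21IO2.
Molar mass = 312.191 g/mol.
Mass from I: 1 × 126.904 = 126.904 g/mol.
%I = 126.904 / 312.191 × 100 = 40.65%.

40.65%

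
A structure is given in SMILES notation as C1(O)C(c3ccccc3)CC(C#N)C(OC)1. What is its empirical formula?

Atom tally by fragment:
  cyclopentane ring core → C:5 H:10
  (− 4 ring H displaced by substituents)
  + OH → O:1 H:1
  + C6H5 → C:6 H:5
  + CN → C:1 N:1
  + OCH3 → C:1 H:3 O:1
Element totals:
  C: 13
  H: 15
  N: 1
  O: 2
Molecular formula: C13H15NO2.
gcd of subscripts (13, 15, 1, 2) = 1, so the empirical formula equals the molecular formula.

C13H15NO2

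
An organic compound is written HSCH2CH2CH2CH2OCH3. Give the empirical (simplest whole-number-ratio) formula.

C5H12OS

Element totals:
  C: 5
  H: 12
  O: 1
  S: 1
Molecular formula: C5H12OS.
gcd of subscripts (5, 12, 1, 1) = 1, so the empirical formula equals the molecular formula.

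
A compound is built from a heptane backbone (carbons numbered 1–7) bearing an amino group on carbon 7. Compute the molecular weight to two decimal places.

Atom tally by fragment:
  CH3 → C:1 H:3
  CH2 → C:1 H:2
  CH2 → C:1 H:2
  CH2 → C:1 H:2
  CH2 → C:1 H:2
  CH2 → C:1 H:2
  CH2NH2 → C:1 H:4 N:1
Element totals:
  C: 7
  H: 17
  N: 1
Molecular formula: C7H17N.
  M = 7(12.011) + 17(1.008) + 14.007
    = 84.077 + 17.136 + 14.007 = 115.220

115.22 g/mol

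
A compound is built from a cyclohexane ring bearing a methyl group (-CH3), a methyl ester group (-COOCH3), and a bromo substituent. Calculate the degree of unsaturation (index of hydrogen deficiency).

2

Atom tally by fragment:
  cyclohexane ring core → C:6 H:12
  (− 3 ring H displaced by substituents)
  + CH3 → C:1 H:3
  + COOCH3 → C:2 H:3 O:2
  + Br → Br:1
Element totals:
  C: 9
  H: 15
  Br: 1
  O: 2
Molecular formula: C9H15BrO2.
DoU = (2C + 2 + N − H − X) / 2 = (2·9 + 2 + 0 − 15 − 1) / 2 = 2.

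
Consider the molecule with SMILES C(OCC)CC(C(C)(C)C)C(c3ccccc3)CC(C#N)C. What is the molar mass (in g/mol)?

301.47 g/mol

Atom tally by fragment:
  C2H5OCH2 → C:3 H:7 O:1
  CH2 → C:1 H:2
  CH(C(CH3)3) → C:5 H:10
  CH(C6H5) → C:7 H:6
  CH2 → C:1 H:2
  CH(CN) → C:2 H:1 N:1
  CH3 → C:1 H:3
Element totals:
  C: 20
  H: 31
  N: 1
  O: 1
Molecular formula: C20H31NO.
  M = 20(12.011) + 31(1.008) + 14.007 + 15.999
    = 240.220 + 31.248 + 14.007 + 15.999 = 301.474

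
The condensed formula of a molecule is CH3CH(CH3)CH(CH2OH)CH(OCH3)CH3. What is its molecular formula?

C8H18O2

Element totals:
  C: 8
  H: 18
  O: 2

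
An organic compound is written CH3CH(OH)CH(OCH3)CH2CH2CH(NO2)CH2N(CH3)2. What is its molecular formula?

C10H22N2O4

Atom tally by fragment:
  CH3 → C:1 H:3
  CH(OH) → C:1 H:2 O:1
  CH(OCH3) → C:2 H:4 O:1
  CH2 → C:1 H:2
  CH2 → C:1 H:2
  CH(NO2) → C:1 H:1 N:1 O:2
  CH2N(CH3)2 → C:3 H:8 N:1
Element totals:
  C: 10
  H: 22
  N: 2
  O: 4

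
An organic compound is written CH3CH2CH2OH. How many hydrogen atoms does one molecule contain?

Element totals:
  C: 3
  H: 8
  O: 1

8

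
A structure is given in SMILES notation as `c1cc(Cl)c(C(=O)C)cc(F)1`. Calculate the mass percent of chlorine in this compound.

20.54%

Atom tally by fragment:
  benzene ring core → C:6 H:6
  (− 3 ring H displaced by substituents)
  + Cl → Cl:1
  + COCH3 → C:2 H:3 O:1
  + F → F:1
Element totals:
  C: 8
  H: 6
  Cl: 1
  F: 1
  O: 1
Molecular formula: C8H6ClFO.
Molar mass = 172.583 g/mol.
Mass from Cl: 1 × 35.45 = 35.450 g/mol.
%Cl = 35.450 / 172.583 × 100 = 20.54%.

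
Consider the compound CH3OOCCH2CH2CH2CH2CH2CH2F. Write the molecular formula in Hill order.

Atom tally by fragment:
  CH3OOCCH2 → C:3 H:5 O:2
  CH2 → C:1 H:2
  CH2 → C:1 H:2
  CH2 → C:1 H:2
  CH2 → C:1 H:2
  CH2F → C:1 H:2 F:1
Element totals:
  C: 8
  H: 15
  F: 1
  O: 2

C8H15FO2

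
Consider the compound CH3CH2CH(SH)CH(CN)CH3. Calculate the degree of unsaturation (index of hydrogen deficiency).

2

Element totals:
  C: 6
  H: 11
  N: 1
  S: 1
Molecular formula: C6H11NS.
DoU = (2C + 2 + N − H − X) / 2 = (2·6 + 2 + 1 − 11 − 0) / 2 = 2.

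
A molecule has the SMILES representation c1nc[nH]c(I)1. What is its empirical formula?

Atom tally by fragment:
  imidazole ring core → C:3 H:4 N:2
  (− 1 ring H displaced by substituents)
  + I → I:1
Element totals:
  C: 3
  H: 3
  I: 1
  N: 2
Molecular formula: C3H3IN2.
gcd of subscripts (3, 3, 1, 2) = 1, so the empirical formula equals the molecular formula.

C3H3IN2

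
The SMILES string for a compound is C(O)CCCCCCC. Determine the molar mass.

130.23 g/mol

Atom tally by fragment:
  HOCH2 → C:1 H:3 O:1
  CH2 → C:1 H:2
  CH2 → C:1 H:2
  CH2 → C:1 H:2
  CH2 → C:1 H:2
  CH2 → C:1 H:2
  CH2 → C:1 H:2
  CH3 → C:1 H:3
Element totals:
  C: 8
  H: 18
  O: 1
Molecular formula: C8H18O.
  M = 8(12.011) + 18(1.008) + 15.999
    = 96.088 + 18.144 + 15.999 = 130.231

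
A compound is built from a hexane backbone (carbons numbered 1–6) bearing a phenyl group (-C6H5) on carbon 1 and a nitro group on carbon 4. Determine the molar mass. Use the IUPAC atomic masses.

207.27 g/mol

Atom tally by fragment:
  C6H5CH2 → C:7 H:7
  CH2 → C:1 H:2
  CH2 → C:1 H:2
  CH(NO2) → C:1 H:1 N:1 O:2
  CH2 → C:1 H:2
  CH3 → C:1 H:3
Element totals:
  C: 12
  H: 17
  N: 1
  O: 2
Molecular formula: C12H17NO2.
  M = 12(12.011) + 17(1.008) + 14.007 + 2(15.999)
    = 144.132 + 17.136 + 14.007 + 31.998 = 207.273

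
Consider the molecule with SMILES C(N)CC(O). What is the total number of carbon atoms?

3

Atom tally by fragment:
  H2NCH2 → C:1 H:4 N:1
  CH2 → C:1 H:2
  CH2OH → C:1 H:3 O:1
Element totals:
  C: 3
  H: 9
  N: 1
  O: 1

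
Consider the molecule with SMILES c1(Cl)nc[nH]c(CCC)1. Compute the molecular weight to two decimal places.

Atom tally by fragment:
  imidazole ring core → C:3 H:4 N:2
  (− 2 ring H displaced by substituents)
  + Cl → Cl:1
  + CH2CH2CH3 → C:3 H:7
Element totals:
  C: 6
  H: 9
  Cl: 1
  N: 2
Molecular formula: C6H9ClN2.
  M = 6(12.011) + 9(1.008) + 35.45 + 2(14.007)
    = 72.066 + 9.072 + 35.450 + 28.014 = 144.602

144.60 g/mol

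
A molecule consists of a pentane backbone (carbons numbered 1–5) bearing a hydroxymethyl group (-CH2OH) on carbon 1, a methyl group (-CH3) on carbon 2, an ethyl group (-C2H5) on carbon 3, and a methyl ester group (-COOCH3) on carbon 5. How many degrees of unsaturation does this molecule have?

1

Atom tally by fragment:
  HOCH2CH2 → C:2 H:5 O:1
  CH(CH3) → C:2 H:4
  CH(C2H5) → C:3 H:6
  CH2 → C:1 H:2
  CH2COOCH3 → C:3 H:5 O:2
Element totals:
  C: 11
  H: 22
  O: 3
Molecular formula: C11H22O3.
DoU = (2C + 2 + N − H − X) / 2 = (2·11 + 2 + 0 − 22 − 0) / 2 = 1.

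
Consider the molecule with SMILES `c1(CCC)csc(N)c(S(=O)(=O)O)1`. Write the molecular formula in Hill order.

Atom tally by fragment:
  thiophene ring core → C:4 H:4 S:1
  (− 3 ring H displaced by substituents)
  + CH2CH2CH3 → C:3 H:7
  + NH2 → N:1 H:2
  + SO3H → S:1 O:3 H:1
Element totals:
  C: 7
  H: 11
  N: 1
  O: 3
  S: 2

C7H11NO3S2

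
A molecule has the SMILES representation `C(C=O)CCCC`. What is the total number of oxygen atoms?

Atom tally by fragment:
  OHCCH2 → C:2 H:3 O:1
  CH2 → C:1 H:2
  CH2 → C:1 H:2
  CH2 → C:1 H:2
  CH3 → C:1 H:3
Element totals:
  C: 6
  H: 12
  O: 1

1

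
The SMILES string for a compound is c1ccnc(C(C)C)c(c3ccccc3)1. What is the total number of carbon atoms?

Atom tally by fragment:
  pyridine ring core → C:5 H:5 N:1
  (− 2 ring H displaced by substituents)
  + CH(CH3)2 → C:3 H:7
  + C6H5 → C:6 H:5
Element totals:
  C: 14
  H: 15
  N: 1

14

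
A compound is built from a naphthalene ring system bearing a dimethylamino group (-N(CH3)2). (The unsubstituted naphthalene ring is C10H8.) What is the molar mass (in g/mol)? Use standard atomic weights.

171.24 g/mol

Atom tally by fragment:
  naphthalene ring system core → C:10 H:8
  (− 1 ring H displaced by substituents)
  + N(CH3)2 → N:1 C:2 H:6
Element totals:
  C: 12
  H: 13
  N: 1
Molecular formula: C12H13N.
  M = 12(12.011) + 13(1.008) + 14.007
    = 144.132 + 13.104 + 14.007 = 171.243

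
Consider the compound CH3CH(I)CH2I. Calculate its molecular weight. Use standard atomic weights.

Atom tally by fragment:
  CH3 → C:1 H:3
  CH(I) → C:1 H:1 I:1
  CH2I → C:1 H:2 I:1
Element totals:
  C: 3
  H: 6
  I: 2
Molecular formula: C3H6I2.
  M = 3(12.011) + 6(1.008) + 2(126.904)
    = 36.033 + 6.048 + 253.808 = 295.889

295.89 g/mol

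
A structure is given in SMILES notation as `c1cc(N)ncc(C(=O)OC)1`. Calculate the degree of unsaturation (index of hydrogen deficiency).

Atom tally by fragment:
  pyridine ring core → C:5 H:5 N:1
  (− 2 ring H displaced by substituents)
  + NH2 → N:1 H:2
  + COOCH3 → C:2 H:3 O:2
Element totals:
  C: 7
  H: 8
  N: 2
  O: 2
Molecular formula: C7H8N2O2.
DoU = (2C + 2 + N − H − X) / 2 = (2·7 + 2 + 2 − 8 − 0) / 2 = 5.

5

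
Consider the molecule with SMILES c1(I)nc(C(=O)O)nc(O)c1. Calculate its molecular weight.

265.99 g/mol

Atom tally by fragment:
  pyrimidine ring core → C:4 H:4 N:2
  (− 3 ring H displaced by substituents)
  + I → I:1
  + COOH → C:1 H:1 O:2
  + OH → O:1 H:1
Element totals:
  C: 5
  H: 3
  I: 1
  N: 2
  O: 3
Molecular formula: C5H3IN2O3.
  M = 5(12.011) + 3(1.008) + 126.904 + 2(14.007) + 3(15.999)
    = 60.055 + 3.024 + 126.904 + 28.014 + 47.997 = 265.994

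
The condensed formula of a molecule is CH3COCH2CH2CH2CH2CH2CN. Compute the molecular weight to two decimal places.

Element totals:
  C: 8
  H: 13
  N: 1
  O: 1
Molecular formula: C8H13NO.
  M = 8(12.011) + 13(1.008) + 14.007 + 15.999
    = 96.088 + 13.104 + 14.007 + 15.999 = 139.198

139.20 g/mol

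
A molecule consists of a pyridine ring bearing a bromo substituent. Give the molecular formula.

C5H4BrN

Atom tally by fragment:
  pyridine ring core → C:5 H:5 N:1
  (− 1 ring H displaced by substituents)
  + Br → Br:1
Element totals:
  C: 5
  H: 4
  Br: 1
  N: 1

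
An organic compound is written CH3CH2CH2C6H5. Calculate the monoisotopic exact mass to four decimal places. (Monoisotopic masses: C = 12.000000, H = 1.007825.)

Element totals:
  C: 9
  H: 12
Molecular formula: C9H12.
  M = 9(12.0) + 12(1.007825)
    = 108.000000 + 12.093900 = 120.093900

120.0939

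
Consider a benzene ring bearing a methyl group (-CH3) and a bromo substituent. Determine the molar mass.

171.04 g/mol

Atom tally by fragment:
  benzene ring core → C:6 H:6
  (− 2 ring H displaced by substituents)
  + CH3 → C:1 H:3
  + Br → Br:1
Element totals:
  C: 7
  H: 7
  Br: 1
Molecular formula: C7H7Br.
  M = 7(12.011) + 7(1.008) + 79.904
    = 84.077 + 7.056 + 79.904 = 171.037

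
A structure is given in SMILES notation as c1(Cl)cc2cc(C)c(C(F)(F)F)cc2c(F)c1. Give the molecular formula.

Atom tally by fragment:
  naphthalene ring system core → C:10 H:8
  (− 4 ring H displaced by substituents)
  + Cl → Cl:1
  + CH3 → C:1 H:3
  + CF3 → C:1 F:3
  + F → F:1
Element totals:
  C: 12
  H: 7
  Cl: 1
  F: 4

C12H7ClF4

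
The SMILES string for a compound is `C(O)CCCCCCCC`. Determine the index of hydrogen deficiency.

Atom tally by fragment:
  HOCH2 → C:1 H:3 O:1
  CH2 → C:1 H:2
  CH2 → C:1 H:2
  CH2 → C:1 H:2
  CH2 → C:1 H:2
  CH2 → C:1 H:2
  CH2 → C:1 H:2
  CH2 → C:1 H:2
  CH3 → C:1 H:3
Element totals:
  C: 9
  H: 20
  O: 1
Molecular formula: C9H20O.
DoU = (2C + 2 + N − H − X) / 2 = (2·9 + 2 + 0 − 20 − 0) / 2 = 0.

0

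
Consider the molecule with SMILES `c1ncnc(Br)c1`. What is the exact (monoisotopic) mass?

157.9480

Atom tally by fragment:
  pyrimidine ring core → C:4 H:4 N:2
  (− 1 ring H displaced by substituents)
  + Br → Br:1
Element totals:
  C: 4
  H: 3
  Br: 1
  N: 2
Molecular formula: C4H3BrN2.
  M = 4(12.0) + 3(1.007825) + 78.918338 + 2(14.003074)
    = 48.000000 + 3.023475 + 78.918338 + 28.006148 = 157.947961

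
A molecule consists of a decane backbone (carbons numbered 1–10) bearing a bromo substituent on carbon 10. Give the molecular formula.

Atom tally by fragment:
  CH3 → C:1 H:3
  CH2 → C:1 H:2
  CH2 → C:1 H:2
  CH2 → C:1 H:2
  CH2 → C:1 H:2
  CH2 → C:1 H:2
  CH2 → C:1 H:2
  CH2 → C:1 H:2
  CH2 → C:1 H:2
  CH2Br → C:1 H:2 Br:1
Element totals:
  C: 10
  H: 21
  Br: 1

C10H21Br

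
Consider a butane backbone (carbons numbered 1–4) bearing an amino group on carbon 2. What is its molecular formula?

C4H11N

Atom tally by fragment:
  CH3 → C:1 H:3
  CH(NH2) → C:1 H:3 N:1
  CH2 → C:1 H:2
  CH3 → C:1 H:3
Element totals:
  C: 4
  H: 11
  N: 1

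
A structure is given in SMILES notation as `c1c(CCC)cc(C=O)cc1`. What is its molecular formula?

Atom tally by fragment:
  benzene ring core → C:6 H:6
  (− 2 ring H displaced by substituents)
  + CH2CH2CH3 → C:3 H:7
  + CHO → C:1 H:1 O:1
Element totals:
  C: 10
  H: 12
  O: 1

C10H12O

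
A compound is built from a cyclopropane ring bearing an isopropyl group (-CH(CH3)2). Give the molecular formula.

Atom tally by fragment:
  cyclopropane ring core → C:3 H:6
  (− 1 ring H displaced by substituents)
  + CH(CH3)2 → C:3 H:7
Element totals:
  C: 6
  H: 12

C6H12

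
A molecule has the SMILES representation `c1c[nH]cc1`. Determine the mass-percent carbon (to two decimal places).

Atom tally by fragment:
  pyrrole ring core → C:4 H:5 N:1
Element totals:
  C: 4
  H: 5
  N: 1
Molecular formula: C4H5N.
Molar mass = 67.091 g/mol.
Mass from C: 4 × 12.011 = 48.044 g/mol.
%C = 48.044 / 67.091 × 100 = 71.61%.

71.61%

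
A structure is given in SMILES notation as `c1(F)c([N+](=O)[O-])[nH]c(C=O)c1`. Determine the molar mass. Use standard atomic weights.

158.09 g/mol

Atom tally by fragment:
  pyrrole ring core → C:4 H:5 N:1
  (− 3 ring H displaced by substituents)
  + F → F:1
  + NO2 → N:1 O:2
  + CHO → C:1 H:1 O:1
Element totals:
  C: 5
  H: 3
  F: 1
  N: 2
  O: 3
Molecular formula: C5H3FN2O3.
  M = 5(12.011) + 3(1.008) + 18.998 + 2(14.007) + 3(15.999)
    = 60.055 + 3.024 + 18.998 + 28.014 + 47.997 = 158.088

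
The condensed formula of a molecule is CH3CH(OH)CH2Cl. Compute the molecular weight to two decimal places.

Element totals:
  C: 3
  H: 7
  Cl: 1
  O: 1
Molecular formula: C3H7ClO.
  M = 3(12.011) + 7(1.008) + 35.45 + 15.999
    = 36.033 + 7.056 + 35.450 + 15.999 = 94.538

94.54 g/mol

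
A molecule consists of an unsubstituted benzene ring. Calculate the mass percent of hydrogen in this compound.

7.74%

Atom tally by fragment:
  benzene ring core → C:6 H:6
Element totals:
  C: 6
  H: 6
Molecular formula: C6H6.
Molar mass = 78.114 g/mol.
Mass from H: 6 × 1.008 = 6.048 g/mol.
%H = 6.048 / 78.114 × 100 = 7.74%.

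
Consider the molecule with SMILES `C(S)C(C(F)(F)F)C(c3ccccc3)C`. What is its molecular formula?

C11H13F3S

Atom tally by fragment:
  HSCH2 → C:1 H:3 S:1
  CH(CF3) → C:2 H:1 F:3
  CH(C6H5) → C:7 H:6
  CH3 → C:1 H:3
Element totals:
  C: 11
  H: 13
  F: 3
  S: 1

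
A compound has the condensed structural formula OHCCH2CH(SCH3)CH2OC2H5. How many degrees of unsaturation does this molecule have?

1

Atom tally by fragment:
  OHCCH2 → C:2 H:3 O:1
  CH(SCH3) → C:2 H:4 S:1
  CH2OC2H5 → C:3 H:7 O:1
Element totals:
  C: 7
  H: 14
  O: 2
  S: 1
Molecular formula: C7H14O2S.
DoU = (2C + 2 + N − H − X) / 2 = (2·7 + 2 + 0 − 14 − 0) / 2 = 1.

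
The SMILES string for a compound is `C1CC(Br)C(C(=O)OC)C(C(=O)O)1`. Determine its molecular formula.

C8H11BrO4

Atom tally by fragment:
  cyclopentane ring core → C:5 H:10
  (− 3 ring H displaced by substituents)
  + Br → Br:1
  + COOCH3 → C:2 H:3 O:2
  + COOH → C:1 H:1 O:2
Element totals:
  C: 8
  H: 11
  Br: 1
  O: 4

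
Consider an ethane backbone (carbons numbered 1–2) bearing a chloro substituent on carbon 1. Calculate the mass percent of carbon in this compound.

37.24%

Atom tally by fragment:
  ClCH2 → C:1 H:2 Cl:1
  CH3 → C:1 H:3
Element totals:
  C: 2
  H: 5
  Cl: 1
Molecular formula: C2H5Cl.
Molar mass = 64.512 g/mol.
Mass from C: 2 × 12.011 = 24.022 g/mol.
%C = 24.022 / 64.512 × 100 = 37.24%.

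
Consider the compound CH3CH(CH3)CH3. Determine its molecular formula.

C4H10

Element totals:
  C: 4
  H: 10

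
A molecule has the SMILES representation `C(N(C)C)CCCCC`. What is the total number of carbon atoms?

8

Atom tally by fragment:
  (CH3)2NCH2 → C:3 H:8 N:1
  CH2 → C:1 H:2
  CH2 → C:1 H:2
  CH2 → C:1 H:2
  CH2 → C:1 H:2
  CH3 → C:1 H:3
Element totals:
  C: 8
  H: 19
  N: 1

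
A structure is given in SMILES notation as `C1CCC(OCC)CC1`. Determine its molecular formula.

C8H16O

Atom tally by fragment:
  cyclohexane ring core → C:6 H:12
  (− 1 ring H displaced by substituents)
  + OC2H5 → C:2 H:5 O:1
Element totals:
  C: 8
  H: 16
  O: 1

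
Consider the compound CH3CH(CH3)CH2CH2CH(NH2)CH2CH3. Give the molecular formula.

C8H19N

Atom tally by fragment:
  CH3 → C:1 H:3
  CH(CH3) → C:2 H:4
  CH2 → C:1 H:2
  CH2 → C:1 H:2
  CH(NH2) → C:1 H:3 N:1
  CH2 → C:1 H:2
  CH3 → C:1 H:3
Element totals:
  C: 8
  H: 19
  N: 1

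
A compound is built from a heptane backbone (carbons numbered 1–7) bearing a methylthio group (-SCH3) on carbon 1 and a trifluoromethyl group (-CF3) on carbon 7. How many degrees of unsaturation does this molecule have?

Atom tally by fragment:
  CH3SCH2 → C:2 H:5 S:1
  CH2 → C:1 H:2
  CH2 → C:1 H:2
  CH2 → C:1 H:2
  CH2 → C:1 H:2
  CH2 → C:1 H:2
  CH2CF3 → C:2 H:2 F:3
Element totals:
  C: 9
  H: 17
  F: 3
  S: 1
Molecular formula: C9H17F3S.
DoU = (2C + 2 + N − H − X) / 2 = (2·9 + 2 + 0 − 17 − 3) / 2 = 0.

0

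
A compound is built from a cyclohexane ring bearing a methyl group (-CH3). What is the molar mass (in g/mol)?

Atom tally by fragment:
  cyclohexane ring core → C:6 H:12
  (− 1 ring H displaced by substituents)
  + CH3 → C:1 H:3
Element totals:
  C: 7
  H: 14
Molecular formula: C7H14.
  M = 7(12.011) + 14(1.008)
    = 84.077 + 14.112 = 98.189

98.19 g/mol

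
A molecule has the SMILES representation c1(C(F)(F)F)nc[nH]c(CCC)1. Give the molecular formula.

C7H9F3N2

Atom tally by fragment:
  imidazole ring core → C:3 H:4 N:2
  (− 2 ring H displaced by substituents)
  + CF3 → C:1 F:3
  + CH2CH2CH3 → C:3 H:7
Element totals:
  C: 7
  H: 9
  F: 3
  N: 2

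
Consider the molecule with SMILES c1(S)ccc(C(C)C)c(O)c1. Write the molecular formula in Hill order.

Atom tally by fragment:
  benzene ring core → C:6 H:6
  (− 3 ring H displaced by substituents)
  + SH → S:1 H:1
  + CH(CH3)2 → C:3 H:7
  + OH → O:1 H:1
Element totals:
  C: 9
  H: 12
  O: 1
  S: 1

C9H12OS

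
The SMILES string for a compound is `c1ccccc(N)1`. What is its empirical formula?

Atom tally by fragment:
  benzene ring core → C:6 H:6
  (− 1 ring H displaced by substituents)
  + NH2 → N:1 H:2
Element totals:
  C: 6
  H: 7
  N: 1
Molecular formula: C6H7N.
gcd of subscripts (6, 7, 1) = 1, so the empirical formula equals the molecular formula.

C6H7N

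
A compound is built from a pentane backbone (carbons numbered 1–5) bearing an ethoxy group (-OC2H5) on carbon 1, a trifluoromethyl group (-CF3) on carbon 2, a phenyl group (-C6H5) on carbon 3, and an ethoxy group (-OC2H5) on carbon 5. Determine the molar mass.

Atom tally by fragment:
  C2H5OCH2 → C:3 H:7 O:1
  CH(CF3) → C:2 H:1 F:3
  CH(C6H5) → C:7 H:6
  CH2 → C:1 H:2
  CH2OC2H5 → C:3 H:7 O:1
Element totals:
  C: 16
  H: 23
  F: 3
  O: 2
Molecular formula: C16H23F3O2.
  M = 16(12.011) + 23(1.008) + 3(18.998) + 2(15.999)
    = 192.176 + 23.184 + 56.994 + 31.998 = 304.352

304.35 g/mol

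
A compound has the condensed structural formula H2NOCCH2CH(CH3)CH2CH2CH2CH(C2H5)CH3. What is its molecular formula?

Atom tally by fragment:
  H2NOCCH2 → C:2 H:4 O:1 N:1
  CH(CH3) → C:2 H:4
  CH2 → C:1 H:2
  CH2 → C:1 H:2
  CH2 → C:1 H:2
  CH(C2H5) → C:3 H:6
  CH3 → C:1 H:3
Element totals:
  C: 11
  H: 23
  N: 1
  O: 1

C11H23NO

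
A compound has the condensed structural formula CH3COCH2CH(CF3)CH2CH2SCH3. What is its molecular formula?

C8H13F3OS

Element totals:
  C: 8
  H: 13
  F: 3
  O: 1
  S: 1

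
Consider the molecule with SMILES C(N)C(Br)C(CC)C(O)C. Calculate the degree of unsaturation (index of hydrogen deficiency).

Atom tally by fragment:
  H2NCH2 → C:1 H:4 N:1
  CH(Br) → C:1 H:1 Br:1
  CH(C2H5) → C:3 H:6
  CH(OH) → C:1 H:2 O:1
  CH3 → C:1 H:3
Element totals:
  C: 7
  H: 16
  Br: 1
  N: 1
  O: 1
Molecular formula: C7H16BrNO.
DoU = (2C + 2 + N − H − X) / 2 = (2·7 + 2 + 1 − 16 − 1) / 2 = 0.

0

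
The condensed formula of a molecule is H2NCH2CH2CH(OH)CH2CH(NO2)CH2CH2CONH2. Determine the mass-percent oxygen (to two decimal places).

29.19%

Element totals:
  C: 8
  H: 17
  N: 3
  O: 4
Molecular formula: C8H17N3O4.
Molar mass = 219.241 g/mol.
Mass from O: 4 × 15.999 = 63.996 g/mol.
%O = 63.996 / 219.241 × 100 = 29.19%.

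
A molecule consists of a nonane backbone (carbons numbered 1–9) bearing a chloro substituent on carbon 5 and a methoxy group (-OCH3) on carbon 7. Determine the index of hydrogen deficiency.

Atom tally by fragment:
  CH3 → C:1 H:3
  CH2 → C:1 H:2
  CH2 → C:1 H:2
  CH2 → C:1 H:2
  CH(Cl) → C:1 H:1 Cl:1
  CH2 → C:1 H:2
  CH(OCH3) → C:2 H:4 O:1
  CH2 → C:1 H:2
  CH3 → C:1 H:3
Element totals:
  C: 10
  H: 21
  Cl: 1
  O: 1
Molecular formula: C10H21ClO.
DoU = (2C + 2 + N − H − X) / 2 = (2·10 + 2 + 0 − 21 − 1) / 2 = 0.

0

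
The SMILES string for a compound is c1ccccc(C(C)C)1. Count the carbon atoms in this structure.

Atom tally by fragment:
  benzene ring core → C:6 H:6
  (− 1 ring H displaced by substituents)
  + CH(CH3)2 → C:3 H:7
Element totals:
  C: 9
  H: 12

9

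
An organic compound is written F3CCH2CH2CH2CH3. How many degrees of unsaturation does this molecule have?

Atom tally by fragment:
  F3CCH2 → C:2 H:2 F:3
  CH2 → C:1 H:2
  CH2 → C:1 H:2
  CH3 → C:1 H:3
Element totals:
  C: 5
  H: 9
  F: 3
Molecular formula: C5H9F3.
DoU = (2C + 2 + N − H − X) / 2 = (2·5 + 2 + 0 − 9 − 3) / 2 = 0.

0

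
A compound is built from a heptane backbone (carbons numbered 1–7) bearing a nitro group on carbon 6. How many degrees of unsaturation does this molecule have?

1

Atom tally by fragment:
  CH3 → C:1 H:3
  CH2 → C:1 H:2
  CH2 → C:1 H:2
  CH2 → C:1 H:2
  CH2 → C:1 H:2
  CH(NO2) → C:1 H:1 N:1 O:2
  CH3 → C:1 H:3
Element totals:
  C: 7
  H: 15
  N: 1
  O: 2
Molecular formula: C7H15NO2.
DoU = (2C + 2 + N − H − X) / 2 = (2·7 + 2 + 1 − 15 − 0) / 2 = 1.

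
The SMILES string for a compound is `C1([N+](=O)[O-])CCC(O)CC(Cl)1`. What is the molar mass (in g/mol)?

Atom tally by fragment:
  cyclohexane ring core → C:6 H:12
  (− 3 ring H displaced by substituents)
  + NO2 → N:1 O:2
  + OH → O:1 H:1
  + Cl → Cl:1
Element totals:
  C: 6
  H: 10
  Cl: 1
  N: 1
  O: 3
Molecular formula: C6H10ClNO3.
  M = 6(12.011) + 10(1.008) + 35.45 + 14.007 + 3(15.999)
    = 72.066 + 10.080 + 35.450 + 14.007 + 47.997 = 179.600

179.60 g/mol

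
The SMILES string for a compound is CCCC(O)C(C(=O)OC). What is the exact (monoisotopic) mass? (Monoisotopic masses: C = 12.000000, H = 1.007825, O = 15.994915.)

Atom tally by fragment:
  CH3 → C:1 H:3
  CH2 → C:1 H:2
  CH2 → C:1 H:2
  CH(OH) → C:1 H:2 O:1
  CH2COOCH3 → C:3 H:5 O:2
Element totals:
  C: 7
  H: 14
  O: 3
Molecular formula: C7H14O3.
  M = 7(12.0) + 14(1.007825) + 3(15.994915)
    = 84.000000 + 14.109550 + 47.984745 = 146.094295

146.0943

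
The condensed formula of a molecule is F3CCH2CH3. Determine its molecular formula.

Atom tally by fragment:
  F3CCH2 → C:2 H:2 F:3
  CH3 → C:1 H:3
Element totals:
  C: 3
  H: 5
  F: 3

C3H5F3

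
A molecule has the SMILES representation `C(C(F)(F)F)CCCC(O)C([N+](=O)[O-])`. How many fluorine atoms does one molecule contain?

Atom tally by fragment:
  F3CCH2 → C:2 H:2 F:3
  CH2 → C:1 H:2
  CH2 → C:1 H:2
  CH2 → C:1 H:2
  CH(OH) → C:1 H:2 O:1
  CH2NO2 → C:1 H:2 N:1 O:2
Element totals:
  C: 7
  H: 12
  F: 3
  N: 1
  O: 3

3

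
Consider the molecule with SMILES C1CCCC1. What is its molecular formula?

Atom tally by fragment:
  cyclopentane ring core → C:5 H:10
Element totals:
  C: 5
  H: 10

C5H10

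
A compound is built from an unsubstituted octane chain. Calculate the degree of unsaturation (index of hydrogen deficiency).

0

Atom tally by fragment:
  CH3 → C:1 H:3
  CH2 → C:1 H:2
  CH2 → C:1 H:2
  CH2 → C:1 H:2
  CH2 → C:1 H:2
  CH2 → C:1 H:2
  CH2 → C:1 H:2
  CH3 → C:1 H:3
Element totals:
  C: 8
  H: 18
Molecular formula: C8H18.
DoU = (2C + 2 + N − H − X) / 2 = (2·8 + 2 + 0 − 18 − 0) / 2 = 0.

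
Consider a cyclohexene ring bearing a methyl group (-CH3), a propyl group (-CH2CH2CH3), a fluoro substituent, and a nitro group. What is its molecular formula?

C10H16FNO2

Atom tally by fragment:
  cyclohexene ring core → C:6 H:10
  (− 4 ring H displaced by substituents)
  + CH3 → C:1 H:3
  + CH2CH2CH3 → C:3 H:7
  + F → F:1
  + NO2 → N:1 O:2
Element totals:
  C: 10
  H: 16
  F: 1
  N: 1
  O: 2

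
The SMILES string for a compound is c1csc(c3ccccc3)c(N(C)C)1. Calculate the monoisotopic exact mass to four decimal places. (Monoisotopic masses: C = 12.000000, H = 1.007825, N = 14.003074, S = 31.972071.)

Atom tally by fragment:
  thiophene ring core → C:4 H:4 S:1
  (− 2 ring H displaced by substituents)
  + C6H5 → C:6 H:5
  + N(CH3)2 → N:1 C:2 H:6
Element totals:
  C: 12
  H: 13
  N: 1
  S: 1
Molecular formula: C12H13NS.
  M = 12(12.0) + 13(1.007825) + 14.003074 + 31.972071
    = 144.000000 + 13.101725 + 14.003074 + 31.972071 = 203.076870

203.0769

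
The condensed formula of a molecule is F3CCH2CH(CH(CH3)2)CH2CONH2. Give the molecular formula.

C8H14F3NO

Atom tally by fragment:
  F3CCH2 → C:2 H:2 F:3
  CH(CH(CH3)2) → C:4 H:8
  CH2CONH2 → C:2 H:4 O:1 N:1
Element totals:
  C: 8
  H: 14
  F: 3
  N: 1
  O: 1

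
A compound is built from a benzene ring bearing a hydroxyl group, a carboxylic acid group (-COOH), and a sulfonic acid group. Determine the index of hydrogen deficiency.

5

Atom tally by fragment:
  benzene ring core → C:6 H:6
  (− 3 ring H displaced by substituents)
  + OH → O:1 H:1
  + COOH → C:1 H:1 O:2
  + SO3H → S:1 O:3 H:1
Element totals:
  C: 7
  H: 6
  O: 6
  S: 1
Molecular formula: C7H6O6S.
DoU = (2C + 2 + N − H − X) / 2 = (2·7 + 2 + 0 − 6 − 0) / 2 = 5.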